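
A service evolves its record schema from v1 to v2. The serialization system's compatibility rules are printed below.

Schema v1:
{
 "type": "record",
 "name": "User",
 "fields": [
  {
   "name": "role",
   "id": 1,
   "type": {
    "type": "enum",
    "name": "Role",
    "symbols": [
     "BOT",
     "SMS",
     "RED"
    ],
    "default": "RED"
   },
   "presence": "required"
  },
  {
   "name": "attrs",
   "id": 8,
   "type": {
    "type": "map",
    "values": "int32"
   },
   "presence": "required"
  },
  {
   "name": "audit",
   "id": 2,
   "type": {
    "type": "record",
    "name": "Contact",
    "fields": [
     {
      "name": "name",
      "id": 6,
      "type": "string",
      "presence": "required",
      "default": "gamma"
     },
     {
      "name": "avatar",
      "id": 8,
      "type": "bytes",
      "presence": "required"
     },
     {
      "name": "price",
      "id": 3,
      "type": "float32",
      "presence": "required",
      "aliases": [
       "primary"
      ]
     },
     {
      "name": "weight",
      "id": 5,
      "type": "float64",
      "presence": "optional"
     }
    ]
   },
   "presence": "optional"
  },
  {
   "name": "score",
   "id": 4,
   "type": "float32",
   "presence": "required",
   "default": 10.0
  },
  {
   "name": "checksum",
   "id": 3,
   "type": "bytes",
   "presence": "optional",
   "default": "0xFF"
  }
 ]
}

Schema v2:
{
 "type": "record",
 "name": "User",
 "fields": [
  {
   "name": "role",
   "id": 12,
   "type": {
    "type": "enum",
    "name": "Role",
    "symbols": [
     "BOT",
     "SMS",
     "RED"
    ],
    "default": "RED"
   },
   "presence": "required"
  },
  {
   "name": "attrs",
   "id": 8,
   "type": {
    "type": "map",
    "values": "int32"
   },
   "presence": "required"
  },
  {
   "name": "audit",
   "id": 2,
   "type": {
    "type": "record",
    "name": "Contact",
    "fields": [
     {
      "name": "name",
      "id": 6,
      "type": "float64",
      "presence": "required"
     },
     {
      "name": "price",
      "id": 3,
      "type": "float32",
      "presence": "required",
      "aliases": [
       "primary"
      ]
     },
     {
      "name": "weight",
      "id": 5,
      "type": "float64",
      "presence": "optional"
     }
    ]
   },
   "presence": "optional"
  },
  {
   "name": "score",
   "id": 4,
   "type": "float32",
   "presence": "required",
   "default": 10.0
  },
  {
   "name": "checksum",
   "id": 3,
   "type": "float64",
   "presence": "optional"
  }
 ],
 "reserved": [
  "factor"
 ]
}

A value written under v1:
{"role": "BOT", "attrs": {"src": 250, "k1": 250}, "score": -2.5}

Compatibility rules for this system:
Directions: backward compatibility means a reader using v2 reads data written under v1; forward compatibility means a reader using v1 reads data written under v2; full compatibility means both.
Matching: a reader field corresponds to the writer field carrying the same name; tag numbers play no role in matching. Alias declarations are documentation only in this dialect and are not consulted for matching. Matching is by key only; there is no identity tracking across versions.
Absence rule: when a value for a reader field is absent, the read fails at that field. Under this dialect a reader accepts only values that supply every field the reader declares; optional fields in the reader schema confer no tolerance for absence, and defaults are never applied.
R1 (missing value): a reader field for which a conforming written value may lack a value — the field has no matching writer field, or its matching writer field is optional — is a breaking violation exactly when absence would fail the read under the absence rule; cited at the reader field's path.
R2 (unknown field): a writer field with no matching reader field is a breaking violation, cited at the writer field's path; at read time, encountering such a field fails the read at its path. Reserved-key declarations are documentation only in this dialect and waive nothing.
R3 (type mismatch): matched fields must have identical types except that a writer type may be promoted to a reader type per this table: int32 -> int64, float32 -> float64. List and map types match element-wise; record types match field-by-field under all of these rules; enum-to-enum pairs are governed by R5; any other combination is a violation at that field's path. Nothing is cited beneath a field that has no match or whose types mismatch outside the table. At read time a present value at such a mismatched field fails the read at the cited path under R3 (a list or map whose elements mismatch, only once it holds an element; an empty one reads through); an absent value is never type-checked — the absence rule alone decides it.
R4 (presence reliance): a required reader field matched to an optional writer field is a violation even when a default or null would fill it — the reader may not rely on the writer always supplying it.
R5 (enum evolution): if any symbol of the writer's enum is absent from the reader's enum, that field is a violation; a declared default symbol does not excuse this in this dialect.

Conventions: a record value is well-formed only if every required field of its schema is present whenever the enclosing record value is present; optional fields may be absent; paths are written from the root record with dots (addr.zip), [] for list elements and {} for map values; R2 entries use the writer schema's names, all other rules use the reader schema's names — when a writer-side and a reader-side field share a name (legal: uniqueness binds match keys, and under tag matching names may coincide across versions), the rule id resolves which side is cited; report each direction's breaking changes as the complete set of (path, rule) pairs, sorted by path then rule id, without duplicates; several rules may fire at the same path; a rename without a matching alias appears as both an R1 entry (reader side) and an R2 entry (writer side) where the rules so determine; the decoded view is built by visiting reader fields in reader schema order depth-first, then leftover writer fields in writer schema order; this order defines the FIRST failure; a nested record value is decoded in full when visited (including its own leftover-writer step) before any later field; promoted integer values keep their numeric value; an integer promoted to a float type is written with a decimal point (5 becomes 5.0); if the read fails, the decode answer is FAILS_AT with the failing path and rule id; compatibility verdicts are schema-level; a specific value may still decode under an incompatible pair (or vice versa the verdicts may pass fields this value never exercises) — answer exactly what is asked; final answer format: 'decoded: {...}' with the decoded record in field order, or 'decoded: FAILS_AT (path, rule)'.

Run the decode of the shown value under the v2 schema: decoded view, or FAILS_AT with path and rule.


decoded: FAILS_AT (audit, R1)

each type pair in User: writer, then reader
decode walk for User under reader schema v2:
  role := "BOT"
  attrs := {"src": 250, "k1": 250}
  read fails at audit under R1 (no fill)
  => FAILS_AT (audit, R1)
the other User changes do not affect what is asked:
  field checksum in record User: type bytes changed to float64 (its default is dropped) -> changes User's schema-level verdicts only — the decode of this value is the same
  removed field avatar from record Contact -> changes User's schema-level verdicts only — the decode of this value is the same
  field role in record User: tag 1 changed to 12 -> no rule fires on it and the decoded User view is identical with or without it
  field name in record Contact: type string changed to float64 (its default is dropped) -> changes User's schema-level verdicts only — the decode of this value is the same


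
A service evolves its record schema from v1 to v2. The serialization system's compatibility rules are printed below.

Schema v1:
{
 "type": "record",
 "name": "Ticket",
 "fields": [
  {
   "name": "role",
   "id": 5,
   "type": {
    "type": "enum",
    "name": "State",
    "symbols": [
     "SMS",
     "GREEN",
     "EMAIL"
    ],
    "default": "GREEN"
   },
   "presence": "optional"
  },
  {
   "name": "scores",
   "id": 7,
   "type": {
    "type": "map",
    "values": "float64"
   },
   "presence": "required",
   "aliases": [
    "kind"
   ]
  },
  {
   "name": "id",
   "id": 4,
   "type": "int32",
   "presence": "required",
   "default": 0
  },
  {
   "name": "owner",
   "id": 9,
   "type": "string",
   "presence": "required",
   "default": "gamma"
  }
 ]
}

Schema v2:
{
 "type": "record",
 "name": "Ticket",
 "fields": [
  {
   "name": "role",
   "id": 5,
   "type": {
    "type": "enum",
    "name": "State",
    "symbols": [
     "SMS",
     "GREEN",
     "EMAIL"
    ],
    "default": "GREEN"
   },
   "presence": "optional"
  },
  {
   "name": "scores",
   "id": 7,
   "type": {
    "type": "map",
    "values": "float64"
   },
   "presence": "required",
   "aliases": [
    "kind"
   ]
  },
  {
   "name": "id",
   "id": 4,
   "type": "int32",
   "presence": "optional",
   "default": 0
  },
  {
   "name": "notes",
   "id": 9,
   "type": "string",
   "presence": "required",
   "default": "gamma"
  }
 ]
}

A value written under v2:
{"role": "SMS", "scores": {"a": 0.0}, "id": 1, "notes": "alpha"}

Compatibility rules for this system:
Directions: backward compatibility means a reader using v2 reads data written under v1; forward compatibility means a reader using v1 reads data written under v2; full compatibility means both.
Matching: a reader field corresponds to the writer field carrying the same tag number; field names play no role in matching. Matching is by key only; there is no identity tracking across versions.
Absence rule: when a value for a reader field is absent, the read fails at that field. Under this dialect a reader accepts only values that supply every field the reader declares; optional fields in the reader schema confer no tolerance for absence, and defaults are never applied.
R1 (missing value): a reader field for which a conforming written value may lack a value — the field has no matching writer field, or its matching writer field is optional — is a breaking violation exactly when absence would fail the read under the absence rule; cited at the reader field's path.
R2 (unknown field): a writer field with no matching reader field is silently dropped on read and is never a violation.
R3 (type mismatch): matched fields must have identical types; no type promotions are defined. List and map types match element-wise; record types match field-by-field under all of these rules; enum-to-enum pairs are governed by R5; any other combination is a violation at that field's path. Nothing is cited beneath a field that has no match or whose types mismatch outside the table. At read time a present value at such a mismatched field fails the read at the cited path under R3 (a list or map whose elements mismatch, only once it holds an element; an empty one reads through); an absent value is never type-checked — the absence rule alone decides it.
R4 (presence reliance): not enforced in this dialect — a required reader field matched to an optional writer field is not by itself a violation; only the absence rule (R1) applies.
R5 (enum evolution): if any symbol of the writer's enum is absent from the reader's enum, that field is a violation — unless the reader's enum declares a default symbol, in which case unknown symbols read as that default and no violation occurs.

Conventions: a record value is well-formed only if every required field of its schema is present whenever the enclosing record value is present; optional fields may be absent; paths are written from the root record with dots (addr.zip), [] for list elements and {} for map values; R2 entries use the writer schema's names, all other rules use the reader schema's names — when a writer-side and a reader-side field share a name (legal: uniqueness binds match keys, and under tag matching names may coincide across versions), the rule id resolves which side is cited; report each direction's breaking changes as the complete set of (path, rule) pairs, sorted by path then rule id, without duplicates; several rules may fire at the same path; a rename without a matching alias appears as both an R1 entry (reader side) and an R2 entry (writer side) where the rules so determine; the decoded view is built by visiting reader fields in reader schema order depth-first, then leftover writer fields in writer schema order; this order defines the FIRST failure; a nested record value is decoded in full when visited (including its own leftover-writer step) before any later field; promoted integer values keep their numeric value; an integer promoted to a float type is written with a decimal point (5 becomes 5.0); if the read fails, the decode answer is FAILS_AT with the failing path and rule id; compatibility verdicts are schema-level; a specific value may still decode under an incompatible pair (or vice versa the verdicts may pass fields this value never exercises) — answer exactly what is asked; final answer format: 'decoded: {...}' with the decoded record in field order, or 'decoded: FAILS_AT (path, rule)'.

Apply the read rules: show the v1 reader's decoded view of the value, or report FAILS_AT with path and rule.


decoded: {"role": "SMS", "scores": {"a": 0.0}, "id": 1, "owner": "alpha"}

arrows below run writer -> reader for Ticket
migrating the Ticket value to v1:
  role := "SMS"
  scores := {"a": 0.0}
  id := 1
  owner := "alpha" (from writer notes)
  => decoded: {"role": "SMS", "scores": {"a": 0.0}, "id": 1, "owner": "alpha"}
remaining Ticket differences; none change what is asked:
  renamed field owner to notes in record Ticket -> triggers nothing under the printed rules; the Ticket answer is the same either way
  field id in record Ticket: required changed to optional -> matters for Ticket compatibility verdicts, not for this value's decode


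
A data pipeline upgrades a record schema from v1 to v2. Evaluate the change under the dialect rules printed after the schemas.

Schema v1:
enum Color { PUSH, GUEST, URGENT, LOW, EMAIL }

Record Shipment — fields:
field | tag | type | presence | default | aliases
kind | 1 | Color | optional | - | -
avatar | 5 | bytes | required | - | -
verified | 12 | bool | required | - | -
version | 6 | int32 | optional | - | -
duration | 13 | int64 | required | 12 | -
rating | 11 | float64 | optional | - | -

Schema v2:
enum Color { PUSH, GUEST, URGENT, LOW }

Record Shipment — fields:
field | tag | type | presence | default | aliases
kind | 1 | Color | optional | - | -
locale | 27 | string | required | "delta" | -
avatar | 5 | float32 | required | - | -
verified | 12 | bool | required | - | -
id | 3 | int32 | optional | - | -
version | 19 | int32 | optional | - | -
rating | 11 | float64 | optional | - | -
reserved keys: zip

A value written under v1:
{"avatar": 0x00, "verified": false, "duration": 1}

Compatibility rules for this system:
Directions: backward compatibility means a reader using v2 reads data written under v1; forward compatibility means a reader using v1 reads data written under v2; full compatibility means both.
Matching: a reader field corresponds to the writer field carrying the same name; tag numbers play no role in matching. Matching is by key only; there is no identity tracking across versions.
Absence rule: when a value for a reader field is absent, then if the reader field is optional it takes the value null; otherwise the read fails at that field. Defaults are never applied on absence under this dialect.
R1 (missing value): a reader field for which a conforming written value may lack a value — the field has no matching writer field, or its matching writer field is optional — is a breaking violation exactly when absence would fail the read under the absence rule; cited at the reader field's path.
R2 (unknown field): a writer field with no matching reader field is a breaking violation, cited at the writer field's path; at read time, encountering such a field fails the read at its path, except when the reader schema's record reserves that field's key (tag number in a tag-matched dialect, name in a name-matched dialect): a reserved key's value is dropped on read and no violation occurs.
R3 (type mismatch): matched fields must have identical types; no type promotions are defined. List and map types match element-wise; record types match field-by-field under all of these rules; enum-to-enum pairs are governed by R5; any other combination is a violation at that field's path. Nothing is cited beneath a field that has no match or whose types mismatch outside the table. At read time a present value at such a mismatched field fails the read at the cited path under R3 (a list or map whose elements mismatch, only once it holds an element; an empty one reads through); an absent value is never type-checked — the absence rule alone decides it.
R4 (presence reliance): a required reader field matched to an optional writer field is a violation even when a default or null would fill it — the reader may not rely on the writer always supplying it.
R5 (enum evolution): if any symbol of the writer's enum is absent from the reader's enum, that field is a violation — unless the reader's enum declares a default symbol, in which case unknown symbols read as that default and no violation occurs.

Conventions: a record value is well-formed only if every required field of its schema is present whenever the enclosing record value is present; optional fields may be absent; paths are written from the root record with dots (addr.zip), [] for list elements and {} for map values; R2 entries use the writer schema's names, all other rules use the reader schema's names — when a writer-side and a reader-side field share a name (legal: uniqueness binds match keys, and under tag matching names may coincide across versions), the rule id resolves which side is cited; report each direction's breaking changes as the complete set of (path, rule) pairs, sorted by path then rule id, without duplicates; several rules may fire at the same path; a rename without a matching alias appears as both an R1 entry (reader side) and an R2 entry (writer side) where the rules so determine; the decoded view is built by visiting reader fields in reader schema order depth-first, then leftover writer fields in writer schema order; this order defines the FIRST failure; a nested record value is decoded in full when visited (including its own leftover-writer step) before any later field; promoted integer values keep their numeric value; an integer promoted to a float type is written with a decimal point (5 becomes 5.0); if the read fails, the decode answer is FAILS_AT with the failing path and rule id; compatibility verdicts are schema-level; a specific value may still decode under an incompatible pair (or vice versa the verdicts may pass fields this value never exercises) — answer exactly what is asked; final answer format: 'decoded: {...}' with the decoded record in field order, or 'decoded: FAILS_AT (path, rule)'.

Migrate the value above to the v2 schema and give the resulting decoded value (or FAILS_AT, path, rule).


the writer's type comes first in each Shipment pair
decoding the Shipment value with the v2 reader:
  kind := null (not supplied -> null)
  read fails at locale under R1 (no fill)
  => FAILS_AT (locale, R1)
remaining Shipment differences; none change what is asked:
  added field id to record Shipment: optional int32, tag 3 (in v2 it sits immediately before version) -> changes Shipment's schema-level verdicts only — the decode of this value is the same
  field avatar in record Shipment: type bytes changed to float32 -> changes Shipment's schema-level verdicts only — the decode of this value is the same
  enum Color (field kind in record Shipment): symbol EMAIL removed -> changes Shipment's schema-level verdicts only — the decode of this value is the same
  removed field duration from record Shipment -> changes Shipment's schema-level verdicts only — the decode of this value is the same
  field version in record Shipment: tag 6 changed to 19 -> inert under this dialect — no rule fires on Shipment and the result does not move

decoded: FAILS_AT (locale, R1)


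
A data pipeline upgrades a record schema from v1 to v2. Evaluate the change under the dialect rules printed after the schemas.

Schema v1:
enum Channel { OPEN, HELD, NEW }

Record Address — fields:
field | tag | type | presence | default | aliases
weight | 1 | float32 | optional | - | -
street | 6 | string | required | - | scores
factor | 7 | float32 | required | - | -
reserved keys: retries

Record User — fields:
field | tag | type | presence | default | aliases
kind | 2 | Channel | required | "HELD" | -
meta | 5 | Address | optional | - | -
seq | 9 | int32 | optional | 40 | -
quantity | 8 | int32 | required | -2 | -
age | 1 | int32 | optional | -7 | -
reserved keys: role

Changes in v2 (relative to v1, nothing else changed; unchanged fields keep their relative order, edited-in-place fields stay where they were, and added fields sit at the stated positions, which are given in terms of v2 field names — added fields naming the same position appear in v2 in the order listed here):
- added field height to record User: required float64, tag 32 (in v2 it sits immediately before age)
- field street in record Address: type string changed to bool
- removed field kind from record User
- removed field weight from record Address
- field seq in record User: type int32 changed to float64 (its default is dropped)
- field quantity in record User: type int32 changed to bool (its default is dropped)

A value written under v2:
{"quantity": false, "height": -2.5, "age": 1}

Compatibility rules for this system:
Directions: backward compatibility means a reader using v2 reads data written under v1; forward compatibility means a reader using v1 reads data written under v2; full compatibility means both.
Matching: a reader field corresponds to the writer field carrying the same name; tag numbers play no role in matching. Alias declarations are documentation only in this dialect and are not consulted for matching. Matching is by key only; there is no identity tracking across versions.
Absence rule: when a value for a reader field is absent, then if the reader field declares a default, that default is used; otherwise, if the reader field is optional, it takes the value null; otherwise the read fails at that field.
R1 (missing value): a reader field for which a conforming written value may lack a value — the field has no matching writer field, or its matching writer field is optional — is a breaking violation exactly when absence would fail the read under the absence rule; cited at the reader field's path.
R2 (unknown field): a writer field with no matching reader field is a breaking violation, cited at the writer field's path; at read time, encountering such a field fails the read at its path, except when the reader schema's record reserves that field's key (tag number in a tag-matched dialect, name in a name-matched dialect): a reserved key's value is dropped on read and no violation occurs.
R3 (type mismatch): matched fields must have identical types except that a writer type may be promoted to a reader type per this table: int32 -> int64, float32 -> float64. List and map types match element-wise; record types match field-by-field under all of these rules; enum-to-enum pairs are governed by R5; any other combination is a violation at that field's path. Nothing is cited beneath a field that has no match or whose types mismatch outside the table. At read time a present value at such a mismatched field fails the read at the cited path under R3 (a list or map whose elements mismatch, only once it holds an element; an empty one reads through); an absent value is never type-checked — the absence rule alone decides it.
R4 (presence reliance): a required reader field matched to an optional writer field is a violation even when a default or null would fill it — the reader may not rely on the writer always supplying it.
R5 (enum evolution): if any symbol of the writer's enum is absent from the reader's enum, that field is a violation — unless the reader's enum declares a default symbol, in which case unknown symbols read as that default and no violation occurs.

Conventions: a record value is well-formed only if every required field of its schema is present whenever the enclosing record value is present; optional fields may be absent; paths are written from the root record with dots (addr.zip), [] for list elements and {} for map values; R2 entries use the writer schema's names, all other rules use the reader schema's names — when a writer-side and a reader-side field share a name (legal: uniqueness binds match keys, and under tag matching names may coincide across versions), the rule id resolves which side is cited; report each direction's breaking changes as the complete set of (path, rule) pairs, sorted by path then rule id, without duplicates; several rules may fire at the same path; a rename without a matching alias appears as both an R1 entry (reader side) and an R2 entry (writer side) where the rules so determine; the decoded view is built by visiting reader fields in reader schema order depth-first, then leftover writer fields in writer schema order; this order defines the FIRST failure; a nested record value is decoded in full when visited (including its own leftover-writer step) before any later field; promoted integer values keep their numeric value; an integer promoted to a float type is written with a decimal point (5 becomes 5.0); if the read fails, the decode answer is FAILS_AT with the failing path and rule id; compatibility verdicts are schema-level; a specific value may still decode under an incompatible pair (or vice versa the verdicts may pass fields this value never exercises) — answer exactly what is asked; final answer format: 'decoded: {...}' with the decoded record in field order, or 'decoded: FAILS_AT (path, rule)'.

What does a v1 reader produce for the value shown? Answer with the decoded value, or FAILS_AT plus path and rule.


decoded: FAILS_AT (quantity, R3)

each type pair in User: writer, then reader
decode (reader v1):
  kind := "HELD" (absent -> default)
  meta := null (absent, optional -> null)
  seq := 40 (absent -> default)
  read fails at quantity under R3
  => FAILS_AT (quantity, R3)
remaining User differences; none change what is asked:
  added field height to record User: required float64, tag 32 (in v2 it sits immediately before age) -> affects the rule determinations only; this particular User value decodes identically
  field street in record Address: type string changed to bool -> affects the rule determinations only; this particular User value decodes identically
  removed field kind from record User -> affects the rule determinations only; this particular User value decodes identically
  removed field weight from record Address -> affects the rule determinations only; this particular User value decodes identically
  field seq in record User: type int32 changed to float64 (its default is dropped) -> affects the rule determinations only; this particular User value decodes identically


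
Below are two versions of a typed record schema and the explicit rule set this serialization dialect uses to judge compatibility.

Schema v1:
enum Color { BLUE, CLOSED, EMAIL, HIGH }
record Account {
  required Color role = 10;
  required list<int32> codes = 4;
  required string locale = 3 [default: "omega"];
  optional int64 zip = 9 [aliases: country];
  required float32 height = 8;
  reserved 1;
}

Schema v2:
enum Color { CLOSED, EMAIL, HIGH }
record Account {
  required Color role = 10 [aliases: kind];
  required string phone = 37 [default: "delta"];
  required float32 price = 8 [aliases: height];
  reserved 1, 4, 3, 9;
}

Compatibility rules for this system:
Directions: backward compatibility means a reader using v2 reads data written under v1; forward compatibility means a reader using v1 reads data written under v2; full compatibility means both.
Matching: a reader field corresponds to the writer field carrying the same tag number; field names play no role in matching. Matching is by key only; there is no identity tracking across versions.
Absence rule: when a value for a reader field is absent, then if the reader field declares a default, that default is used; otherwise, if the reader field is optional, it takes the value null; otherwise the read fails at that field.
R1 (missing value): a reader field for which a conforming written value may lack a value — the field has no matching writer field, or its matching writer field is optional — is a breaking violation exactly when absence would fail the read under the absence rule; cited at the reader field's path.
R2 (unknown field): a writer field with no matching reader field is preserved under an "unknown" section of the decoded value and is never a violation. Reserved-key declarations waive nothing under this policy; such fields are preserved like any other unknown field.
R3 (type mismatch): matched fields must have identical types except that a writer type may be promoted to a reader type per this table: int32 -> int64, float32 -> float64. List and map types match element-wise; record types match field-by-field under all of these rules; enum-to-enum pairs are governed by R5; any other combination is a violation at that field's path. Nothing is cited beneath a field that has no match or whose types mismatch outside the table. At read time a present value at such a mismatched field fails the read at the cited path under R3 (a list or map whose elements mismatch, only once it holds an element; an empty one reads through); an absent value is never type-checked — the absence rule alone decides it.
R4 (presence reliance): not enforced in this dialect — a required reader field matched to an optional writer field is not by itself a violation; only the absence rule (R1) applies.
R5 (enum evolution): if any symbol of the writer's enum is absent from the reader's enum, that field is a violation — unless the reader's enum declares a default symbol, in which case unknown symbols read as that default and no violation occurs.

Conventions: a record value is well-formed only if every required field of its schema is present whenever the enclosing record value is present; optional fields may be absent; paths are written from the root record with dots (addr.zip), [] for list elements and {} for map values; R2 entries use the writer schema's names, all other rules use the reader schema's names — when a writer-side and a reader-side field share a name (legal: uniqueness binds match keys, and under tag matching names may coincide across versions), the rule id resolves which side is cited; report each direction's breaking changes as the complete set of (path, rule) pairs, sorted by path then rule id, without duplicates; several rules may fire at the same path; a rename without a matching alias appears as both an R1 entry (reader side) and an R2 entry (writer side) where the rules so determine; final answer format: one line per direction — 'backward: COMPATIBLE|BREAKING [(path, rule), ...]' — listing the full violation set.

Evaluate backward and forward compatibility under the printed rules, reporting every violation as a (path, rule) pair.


backward: BREAKING [(role, R5)]; forward: BREAKING [(codes, R1)]

the writer's type comes first in each Account pair
backward for Account (reader v2, writer v1):
  Color -> Color, writer required: role aligns to role
  no writer field matches reader phone
  float32 -> float32, writer required: price aligns to height
  codes (writer side), unknown to reader
  locale (writer side), unknown to reader
  zip (writer side), unknown to reader
  R5 fires at role
  => backward: BREAKING (1)
forward for Account (reader v1, writer v2):
  Color -> Color, writer required: role aligns to role
  no writer field matches reader codes
  no writer field matches reader locale
  no writer field matches reader zip
  float32 -> float32, writer required: height aligns to price
  phone (writer side), unknown to reader
  R1 fires at codes
  => forward: BREAKING (1)


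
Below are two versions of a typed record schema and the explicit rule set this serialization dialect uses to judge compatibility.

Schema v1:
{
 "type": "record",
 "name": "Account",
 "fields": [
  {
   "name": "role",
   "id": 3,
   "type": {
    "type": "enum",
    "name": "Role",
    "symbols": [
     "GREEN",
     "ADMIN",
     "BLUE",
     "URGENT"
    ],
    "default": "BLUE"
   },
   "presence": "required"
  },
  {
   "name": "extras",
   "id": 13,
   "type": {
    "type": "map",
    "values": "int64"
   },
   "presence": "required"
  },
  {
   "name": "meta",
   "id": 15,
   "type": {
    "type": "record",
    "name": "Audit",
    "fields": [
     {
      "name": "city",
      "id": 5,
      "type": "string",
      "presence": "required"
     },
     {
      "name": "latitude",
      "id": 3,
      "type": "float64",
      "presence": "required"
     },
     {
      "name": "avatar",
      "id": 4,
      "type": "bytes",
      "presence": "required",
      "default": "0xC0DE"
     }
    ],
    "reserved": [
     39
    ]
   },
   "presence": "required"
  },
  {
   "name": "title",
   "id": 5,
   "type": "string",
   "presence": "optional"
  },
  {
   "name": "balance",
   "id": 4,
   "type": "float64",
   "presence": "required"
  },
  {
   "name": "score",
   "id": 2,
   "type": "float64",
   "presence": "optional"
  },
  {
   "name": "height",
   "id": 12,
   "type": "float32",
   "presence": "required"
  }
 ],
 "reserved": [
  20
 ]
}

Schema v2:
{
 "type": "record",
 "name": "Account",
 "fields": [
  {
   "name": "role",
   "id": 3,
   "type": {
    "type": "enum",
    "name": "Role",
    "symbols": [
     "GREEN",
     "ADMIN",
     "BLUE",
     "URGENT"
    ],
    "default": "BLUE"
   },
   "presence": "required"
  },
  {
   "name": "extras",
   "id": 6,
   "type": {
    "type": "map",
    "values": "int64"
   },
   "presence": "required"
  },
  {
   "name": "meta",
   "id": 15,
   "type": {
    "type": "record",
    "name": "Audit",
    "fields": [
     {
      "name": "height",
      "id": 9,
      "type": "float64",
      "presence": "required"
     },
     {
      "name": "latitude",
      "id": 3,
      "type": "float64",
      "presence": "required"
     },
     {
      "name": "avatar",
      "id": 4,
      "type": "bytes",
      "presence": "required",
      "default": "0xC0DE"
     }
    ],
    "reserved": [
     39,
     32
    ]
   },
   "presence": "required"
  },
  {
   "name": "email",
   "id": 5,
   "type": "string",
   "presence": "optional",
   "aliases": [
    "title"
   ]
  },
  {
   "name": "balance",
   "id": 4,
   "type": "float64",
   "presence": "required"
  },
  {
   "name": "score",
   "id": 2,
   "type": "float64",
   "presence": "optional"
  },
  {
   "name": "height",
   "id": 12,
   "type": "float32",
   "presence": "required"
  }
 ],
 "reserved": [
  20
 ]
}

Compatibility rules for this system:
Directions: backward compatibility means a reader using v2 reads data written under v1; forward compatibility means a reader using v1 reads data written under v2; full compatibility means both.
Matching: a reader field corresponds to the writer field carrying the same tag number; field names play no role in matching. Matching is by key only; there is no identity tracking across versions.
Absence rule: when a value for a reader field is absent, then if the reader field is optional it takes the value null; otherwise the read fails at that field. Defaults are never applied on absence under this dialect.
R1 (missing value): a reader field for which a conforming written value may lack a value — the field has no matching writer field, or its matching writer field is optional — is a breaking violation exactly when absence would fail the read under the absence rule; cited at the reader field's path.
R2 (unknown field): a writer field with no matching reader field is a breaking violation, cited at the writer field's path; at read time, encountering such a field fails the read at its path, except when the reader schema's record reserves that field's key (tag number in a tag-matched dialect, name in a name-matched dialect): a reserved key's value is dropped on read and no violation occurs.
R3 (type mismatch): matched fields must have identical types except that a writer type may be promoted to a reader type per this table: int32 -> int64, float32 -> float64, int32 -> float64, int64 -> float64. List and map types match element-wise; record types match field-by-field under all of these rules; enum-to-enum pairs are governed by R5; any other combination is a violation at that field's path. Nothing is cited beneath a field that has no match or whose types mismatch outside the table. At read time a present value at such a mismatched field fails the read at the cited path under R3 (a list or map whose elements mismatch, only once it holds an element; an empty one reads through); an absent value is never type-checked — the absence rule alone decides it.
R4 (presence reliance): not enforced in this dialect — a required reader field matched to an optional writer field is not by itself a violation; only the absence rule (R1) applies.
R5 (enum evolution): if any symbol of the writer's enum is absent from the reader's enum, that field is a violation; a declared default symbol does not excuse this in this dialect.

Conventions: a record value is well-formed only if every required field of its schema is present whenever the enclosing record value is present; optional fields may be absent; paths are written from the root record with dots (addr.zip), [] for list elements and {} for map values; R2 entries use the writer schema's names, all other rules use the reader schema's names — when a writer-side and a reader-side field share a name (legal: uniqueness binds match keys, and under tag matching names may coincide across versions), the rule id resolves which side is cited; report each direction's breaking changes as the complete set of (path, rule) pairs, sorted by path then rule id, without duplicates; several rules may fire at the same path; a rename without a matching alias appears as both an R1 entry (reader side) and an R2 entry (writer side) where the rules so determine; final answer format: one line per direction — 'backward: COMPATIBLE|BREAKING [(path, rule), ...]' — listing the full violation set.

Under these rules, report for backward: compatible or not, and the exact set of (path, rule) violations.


backward: BREAKING [(extras, R1), (extras, R2), (meta.city, R2), (meta.height, R1)]

the writer's type comes first in each Account pair
backward on Account — v2 reading data written by v1:
  writer required, Role -> Role: reader role maps from writer role
  no writer field matches reader extras
  writer required, Audit -> Audit: reader meta maps from writer meta
  writer optional, string -> string: reader email maps from writer title
  writer required, float64 -> float64: reader balance maps from writer balance
  writer optional, float64 -> float64: reader score maps from writer score
  writer required, float32 -> float32: reader height maps from writer height
  writer extras: unknown to reader
  no writer field matches reader meta.height
  writer required, float64 -> float64: reader meta.latitude maps from writer meta.latitude
  writer required, bytes -> bytes: reader meta.avatar maps from writer meta.avatar
  writer meta.city: unknown to reader
  rule R1 violated at extras
  rule R2 violated at extras
  rule R2 violated at meta.city
  rule R1 violated at meta.height
  => 4 violation(s): backward is BREAKING for Account
checking off the Account differences that do not matter here:
  renamed field title to email in record Account (alias title declared on the renamed field) -> no rule fires on it in Account's dialect; the asked verdict holds


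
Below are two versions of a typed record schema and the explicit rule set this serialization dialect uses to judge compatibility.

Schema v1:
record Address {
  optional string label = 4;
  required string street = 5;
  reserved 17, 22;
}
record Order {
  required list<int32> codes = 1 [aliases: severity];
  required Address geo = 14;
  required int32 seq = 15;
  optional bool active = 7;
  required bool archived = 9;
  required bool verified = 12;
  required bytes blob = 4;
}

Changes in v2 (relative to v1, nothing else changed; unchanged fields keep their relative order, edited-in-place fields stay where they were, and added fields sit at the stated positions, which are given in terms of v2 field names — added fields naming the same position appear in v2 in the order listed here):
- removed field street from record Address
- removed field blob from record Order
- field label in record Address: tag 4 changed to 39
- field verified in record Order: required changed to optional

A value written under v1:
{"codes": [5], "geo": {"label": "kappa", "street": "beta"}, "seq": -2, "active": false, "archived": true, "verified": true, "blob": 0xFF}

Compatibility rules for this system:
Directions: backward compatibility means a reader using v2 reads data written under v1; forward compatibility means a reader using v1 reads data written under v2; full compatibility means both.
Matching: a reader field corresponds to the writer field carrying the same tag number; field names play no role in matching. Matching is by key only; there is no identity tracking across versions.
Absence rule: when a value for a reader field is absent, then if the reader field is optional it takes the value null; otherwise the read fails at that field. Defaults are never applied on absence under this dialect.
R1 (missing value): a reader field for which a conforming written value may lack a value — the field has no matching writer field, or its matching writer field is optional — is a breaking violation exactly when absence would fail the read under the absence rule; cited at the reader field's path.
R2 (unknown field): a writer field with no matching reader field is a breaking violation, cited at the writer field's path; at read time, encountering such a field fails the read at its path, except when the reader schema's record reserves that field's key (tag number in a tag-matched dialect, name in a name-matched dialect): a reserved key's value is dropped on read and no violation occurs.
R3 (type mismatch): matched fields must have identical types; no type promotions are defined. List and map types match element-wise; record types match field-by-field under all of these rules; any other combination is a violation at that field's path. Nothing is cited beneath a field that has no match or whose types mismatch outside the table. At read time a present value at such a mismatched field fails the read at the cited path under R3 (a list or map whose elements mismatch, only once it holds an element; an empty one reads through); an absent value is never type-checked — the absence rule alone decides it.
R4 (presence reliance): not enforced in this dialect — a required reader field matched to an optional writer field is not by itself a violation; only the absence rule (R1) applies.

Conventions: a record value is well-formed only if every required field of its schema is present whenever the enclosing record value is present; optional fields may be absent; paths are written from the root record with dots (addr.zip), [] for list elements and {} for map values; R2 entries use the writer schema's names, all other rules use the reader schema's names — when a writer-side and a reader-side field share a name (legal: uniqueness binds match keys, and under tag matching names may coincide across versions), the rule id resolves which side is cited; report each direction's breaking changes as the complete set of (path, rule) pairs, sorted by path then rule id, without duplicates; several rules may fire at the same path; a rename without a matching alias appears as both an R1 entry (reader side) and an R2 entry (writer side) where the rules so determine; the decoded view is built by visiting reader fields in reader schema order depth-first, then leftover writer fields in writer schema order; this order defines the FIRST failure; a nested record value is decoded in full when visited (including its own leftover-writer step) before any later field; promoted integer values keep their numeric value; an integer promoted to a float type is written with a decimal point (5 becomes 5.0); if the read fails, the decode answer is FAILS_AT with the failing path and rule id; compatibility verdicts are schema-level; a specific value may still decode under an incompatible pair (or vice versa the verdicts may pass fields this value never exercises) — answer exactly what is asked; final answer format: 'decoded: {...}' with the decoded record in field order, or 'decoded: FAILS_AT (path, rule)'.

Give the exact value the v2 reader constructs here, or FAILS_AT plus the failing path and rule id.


decoded: FAILS_AT (geo.label, R2)

arrows below run writer -> reader for Order
decoding the Order value with the v2 reader:
  codes := [5]
  geo.label := null (not supplied -> null)
  read fails at geo.label under R2 (unknown field)
  => FAILS_AT (geo.label, R2)
remaining Order differences; none change what is asked:
  removed field street from record Address -> schema-level compatibility only; this Order value's decode is unchanged
  removed field blob from record Order -> schema-level compatibility only; this Order value's decode is unchanged
  field verified in record Order: required changed to optional -> schema-level compatibility only; this Order value's decode is unchanged
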